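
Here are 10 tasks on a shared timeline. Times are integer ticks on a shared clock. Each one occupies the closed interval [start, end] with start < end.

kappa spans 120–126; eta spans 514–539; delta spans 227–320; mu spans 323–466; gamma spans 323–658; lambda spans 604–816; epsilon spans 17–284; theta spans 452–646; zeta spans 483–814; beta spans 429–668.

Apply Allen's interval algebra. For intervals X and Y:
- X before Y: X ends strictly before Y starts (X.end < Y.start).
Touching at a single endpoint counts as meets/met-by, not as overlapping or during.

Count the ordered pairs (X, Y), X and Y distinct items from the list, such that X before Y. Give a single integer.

Checking all 90 ordered pairs for relation 'before'; matching pairs in alphabetical order:
(delta, beta): delta before beta ✓
(delta, eta): delta before eta ✓
(delta, gamma): delta before gamma ✓
(delta, lambda): delta before lambda ✓
(delta, mu): delta before mu ✓
(delta, theta): delta before theta ✓
(delta, zeta): delta before zeta ✓
(epsilon, beta): epsilon before beta ✓
(epsilon, eta): epsilon before eta ✓
(epsilon, gamma): epsilon before gamma ✓
(epsilon, lambda): epsilon before lambda ✓
(epsilon, mu): epsilon before mu ✓
(epsilon, theta): epsilon before theta ✓
(epsilon, zeta): epsilon before zeta ✓
(eta, lambda): eta before lambda ✓
(kappa, beta): kappa before beta ✓
(kappa, delta): kappa before delta ✓
(kappa, eta): kappa before eta ✓
(kappa, gamma): kappa before gamma ✓
(kappa, lambda): kappa before lambda ✓
(kappa, mu): kappa before mu ✓
(kappa, theta): kappa before theta ✓
(kappa, zeta): kappa before zeta ✓
(mu, eta): mu before eta ✓
... plus 2 further pairs not listed.
Count: 26.

26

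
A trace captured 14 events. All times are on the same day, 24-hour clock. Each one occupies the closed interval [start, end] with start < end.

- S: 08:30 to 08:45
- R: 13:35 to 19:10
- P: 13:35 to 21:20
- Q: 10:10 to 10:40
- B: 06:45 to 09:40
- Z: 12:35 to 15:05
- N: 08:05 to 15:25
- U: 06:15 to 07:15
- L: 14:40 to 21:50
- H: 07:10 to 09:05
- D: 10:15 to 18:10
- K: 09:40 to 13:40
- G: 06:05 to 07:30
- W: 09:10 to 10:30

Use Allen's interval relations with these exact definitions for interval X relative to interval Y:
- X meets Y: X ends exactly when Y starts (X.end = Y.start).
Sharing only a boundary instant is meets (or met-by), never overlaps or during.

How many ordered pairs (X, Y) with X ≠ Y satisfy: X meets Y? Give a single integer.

Checking all 182 ordered pairs for relation 'meets'; matching pairs in alphabetical order:
(B, K): B meets K ✓
Count: 1.

1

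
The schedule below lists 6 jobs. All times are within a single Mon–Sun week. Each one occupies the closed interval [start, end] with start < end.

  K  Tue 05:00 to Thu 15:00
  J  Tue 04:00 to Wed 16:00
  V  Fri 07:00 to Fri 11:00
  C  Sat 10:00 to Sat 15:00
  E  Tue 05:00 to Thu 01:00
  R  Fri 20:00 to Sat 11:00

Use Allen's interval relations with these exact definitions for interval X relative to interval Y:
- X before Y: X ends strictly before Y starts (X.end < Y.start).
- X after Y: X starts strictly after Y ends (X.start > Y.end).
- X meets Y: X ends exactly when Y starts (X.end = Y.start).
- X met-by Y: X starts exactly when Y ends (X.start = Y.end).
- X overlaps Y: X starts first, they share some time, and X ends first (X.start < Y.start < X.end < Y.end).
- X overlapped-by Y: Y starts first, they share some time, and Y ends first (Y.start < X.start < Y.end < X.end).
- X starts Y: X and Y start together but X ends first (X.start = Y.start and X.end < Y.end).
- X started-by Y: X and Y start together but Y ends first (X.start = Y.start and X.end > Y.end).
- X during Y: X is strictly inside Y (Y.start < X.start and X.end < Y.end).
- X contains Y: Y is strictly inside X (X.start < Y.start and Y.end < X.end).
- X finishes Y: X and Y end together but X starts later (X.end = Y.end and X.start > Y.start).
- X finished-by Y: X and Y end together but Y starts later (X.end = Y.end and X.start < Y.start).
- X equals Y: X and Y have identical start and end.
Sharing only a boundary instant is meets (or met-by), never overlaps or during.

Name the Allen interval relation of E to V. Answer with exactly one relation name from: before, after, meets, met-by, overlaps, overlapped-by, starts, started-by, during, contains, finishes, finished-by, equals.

E = [Tue 05:00, Thu 01:00]; V = [Fri 07:00, Fri 11:00].
Compare endpoints: E.start < V.start, E.start < V.end, E.end < V.start, E.end < V.end.
That pattern is 'before'.

before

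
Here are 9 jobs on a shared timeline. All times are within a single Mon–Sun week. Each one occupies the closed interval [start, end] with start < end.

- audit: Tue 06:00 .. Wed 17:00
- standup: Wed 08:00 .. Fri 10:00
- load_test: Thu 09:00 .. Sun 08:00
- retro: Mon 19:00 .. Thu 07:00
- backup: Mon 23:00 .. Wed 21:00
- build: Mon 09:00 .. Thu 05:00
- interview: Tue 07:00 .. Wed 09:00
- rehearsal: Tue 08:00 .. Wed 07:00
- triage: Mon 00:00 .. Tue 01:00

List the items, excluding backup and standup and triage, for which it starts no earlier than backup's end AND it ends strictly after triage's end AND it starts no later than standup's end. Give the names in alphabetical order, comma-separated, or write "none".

Conditions: its start is no earlier than backup's end (X.start >= Wed 21:00) AND its end is strictly after triage's end (X.end > Tue 01:00) AND its start is no later than standup's end (X.start <= Fri 10:00).
audit: start Tue 06:00 >= Wed 21:00? ✗; end Wed 17:00 > Tue 01:00? ✓; start Tue 06:00 <= Fri 10:00? ✓ → no.
build: start Mon 09:00 >= Wed 21:00? ✗; end Thu 05:00 > Tue 01:00? ✓; start Mon 09:00 <= Fri 10:00? ✓ → no.
interview: start Tue 07:00 >= Wed 21:00? ✗; end Wed 09:00 > Tue 01:00? ✓; start Tue 07:00 <= Fri 10:00? ✓ → no.
load_test: start Thu 09:00 >= Wed 21:00? ✓; end Sun 08:00 > Tue 01:00? ✓; start Thu 09:00 <= Fri 10:00? ✓ → yes.
rehearsal: start Tue 08:00 >= Wed 21:00? ✗; end Wed 07:00 > Tue 01:00? ✓; start Tue 08:00 <= Fri 10:00? ✓ → no.
retro: start Mon 19:00 >= Wed 21:00? ✗; end Thu 07:00 > Tue 01:00? ✓; start Mon 19:00 <= Fri 10:00? ✓ → no.
Result: load_test.

load_test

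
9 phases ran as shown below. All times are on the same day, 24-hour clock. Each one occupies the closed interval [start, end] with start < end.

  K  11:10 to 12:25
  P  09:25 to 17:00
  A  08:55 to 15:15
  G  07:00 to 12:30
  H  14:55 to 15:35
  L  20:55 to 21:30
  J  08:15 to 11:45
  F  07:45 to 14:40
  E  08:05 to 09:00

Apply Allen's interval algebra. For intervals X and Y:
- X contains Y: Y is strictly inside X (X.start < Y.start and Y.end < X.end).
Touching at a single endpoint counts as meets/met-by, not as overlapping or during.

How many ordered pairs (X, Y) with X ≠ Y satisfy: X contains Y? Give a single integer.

9

Checking all 72 ordered pairs for relation 'contains'; matching pairs in alphabetical order:
(A, K): A contains K ✓
(F, E): F contains E ✓
(F, J): F contains J ✓
(F, K): F contains K ✓
(G, E): G contains E ✓
(G, J): G contains J ✓
(G, K): G contains K ✓
(P, H): P contains H ✓
(P, K): P contains K ✓
Count: 9.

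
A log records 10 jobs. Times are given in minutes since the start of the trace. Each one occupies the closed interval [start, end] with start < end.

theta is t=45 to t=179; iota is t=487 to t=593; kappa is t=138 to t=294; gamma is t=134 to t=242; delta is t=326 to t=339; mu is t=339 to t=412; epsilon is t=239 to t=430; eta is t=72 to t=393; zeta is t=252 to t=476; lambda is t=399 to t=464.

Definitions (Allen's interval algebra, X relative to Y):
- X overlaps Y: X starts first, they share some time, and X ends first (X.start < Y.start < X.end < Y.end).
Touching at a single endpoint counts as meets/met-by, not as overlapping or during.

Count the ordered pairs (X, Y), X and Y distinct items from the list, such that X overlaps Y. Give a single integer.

Checking all 90 ordered pairs for relation 'overlaps'; matching pairs in alphabetical order:
(epsilon, lambda): epsilon overlaps lambda ✓
(epsilon, zeta): epsilon overlaps zeta ✓
(eta, epsilon): eta overlaps epsilon ✓
(eta, mu): eta overlaps mu ✓
(eta, zeta): eta overlaps zeta ✓
(gamma, epsilon): gamma overlaps epsilon ✓
(gamma, kappa): gamma overlaps kappa ✓
(kappa, epsilon): kappa overlaps epsilon ✓
(kappa, zeta): kappa overlaps zeta ✓
(mu, lambda): mu overlaps lambda ✓
(theta, eta): theta overlaps eta ✓
(theta, gamma): theta overlaps gamma ✓
(theta, kappa): theta overlaps kappa ✓
Count: 13.

13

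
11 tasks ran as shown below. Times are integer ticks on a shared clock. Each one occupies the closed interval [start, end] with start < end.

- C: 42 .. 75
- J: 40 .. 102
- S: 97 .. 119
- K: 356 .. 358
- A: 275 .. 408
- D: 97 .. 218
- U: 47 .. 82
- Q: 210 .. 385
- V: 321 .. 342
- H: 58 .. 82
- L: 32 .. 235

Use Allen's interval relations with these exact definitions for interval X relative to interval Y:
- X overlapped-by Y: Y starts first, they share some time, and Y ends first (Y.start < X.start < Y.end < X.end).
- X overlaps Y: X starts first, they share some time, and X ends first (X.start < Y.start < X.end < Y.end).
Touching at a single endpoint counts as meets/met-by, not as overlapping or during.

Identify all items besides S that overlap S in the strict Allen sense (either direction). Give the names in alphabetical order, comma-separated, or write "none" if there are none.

J

Target S = [97, 119].
A [275, 408] → after → no.
C [42, 75] → before → no.
D [97, 218] → started-by → no.
H [58, 82] → before → no.
J [40, 102] → overlaps → yes.
K [356, 358] → after → no.
L [32, 235] → contains → no.
Q [210, 385] → after → no.
U [47, 82] → before → no.
V [321, 342] → after → no.
Result: J.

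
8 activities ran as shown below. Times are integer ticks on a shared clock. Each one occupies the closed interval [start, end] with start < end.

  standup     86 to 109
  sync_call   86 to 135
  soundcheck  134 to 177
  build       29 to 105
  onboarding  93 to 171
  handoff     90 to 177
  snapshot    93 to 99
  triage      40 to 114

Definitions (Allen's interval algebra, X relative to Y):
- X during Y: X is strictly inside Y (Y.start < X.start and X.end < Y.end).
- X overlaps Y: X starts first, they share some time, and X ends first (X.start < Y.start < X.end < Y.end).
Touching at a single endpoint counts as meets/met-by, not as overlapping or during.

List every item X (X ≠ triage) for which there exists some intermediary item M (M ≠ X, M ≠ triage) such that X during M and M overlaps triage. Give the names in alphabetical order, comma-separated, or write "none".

Target triage = [40, 114].
Intermediaries M with M overlaps triage: build.
Via build — items with X during build: snapshot.
Union: snapshot.

snapshot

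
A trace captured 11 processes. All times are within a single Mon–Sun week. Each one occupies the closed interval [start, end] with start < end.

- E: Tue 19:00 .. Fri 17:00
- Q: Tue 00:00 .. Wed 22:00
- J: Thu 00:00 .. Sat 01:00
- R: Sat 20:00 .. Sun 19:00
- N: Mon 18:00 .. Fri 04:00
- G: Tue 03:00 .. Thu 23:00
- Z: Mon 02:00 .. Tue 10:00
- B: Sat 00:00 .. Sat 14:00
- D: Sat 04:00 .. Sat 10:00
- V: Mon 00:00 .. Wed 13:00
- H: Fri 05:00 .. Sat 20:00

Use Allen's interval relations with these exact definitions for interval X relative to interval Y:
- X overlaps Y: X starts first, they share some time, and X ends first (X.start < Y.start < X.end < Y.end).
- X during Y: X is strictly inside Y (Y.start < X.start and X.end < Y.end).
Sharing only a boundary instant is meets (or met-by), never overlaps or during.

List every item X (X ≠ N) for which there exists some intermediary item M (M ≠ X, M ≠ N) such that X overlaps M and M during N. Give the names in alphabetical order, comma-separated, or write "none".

Q, V, Z

Target N = [Mon 18:00, Fri 04:00].
Intermediaries M with M during N: G, Q.
Via G — items with X overlaps G: Q, V, Z.
Via Q — items with X overlaps Q: V, Z.
Union: Q, V, Z.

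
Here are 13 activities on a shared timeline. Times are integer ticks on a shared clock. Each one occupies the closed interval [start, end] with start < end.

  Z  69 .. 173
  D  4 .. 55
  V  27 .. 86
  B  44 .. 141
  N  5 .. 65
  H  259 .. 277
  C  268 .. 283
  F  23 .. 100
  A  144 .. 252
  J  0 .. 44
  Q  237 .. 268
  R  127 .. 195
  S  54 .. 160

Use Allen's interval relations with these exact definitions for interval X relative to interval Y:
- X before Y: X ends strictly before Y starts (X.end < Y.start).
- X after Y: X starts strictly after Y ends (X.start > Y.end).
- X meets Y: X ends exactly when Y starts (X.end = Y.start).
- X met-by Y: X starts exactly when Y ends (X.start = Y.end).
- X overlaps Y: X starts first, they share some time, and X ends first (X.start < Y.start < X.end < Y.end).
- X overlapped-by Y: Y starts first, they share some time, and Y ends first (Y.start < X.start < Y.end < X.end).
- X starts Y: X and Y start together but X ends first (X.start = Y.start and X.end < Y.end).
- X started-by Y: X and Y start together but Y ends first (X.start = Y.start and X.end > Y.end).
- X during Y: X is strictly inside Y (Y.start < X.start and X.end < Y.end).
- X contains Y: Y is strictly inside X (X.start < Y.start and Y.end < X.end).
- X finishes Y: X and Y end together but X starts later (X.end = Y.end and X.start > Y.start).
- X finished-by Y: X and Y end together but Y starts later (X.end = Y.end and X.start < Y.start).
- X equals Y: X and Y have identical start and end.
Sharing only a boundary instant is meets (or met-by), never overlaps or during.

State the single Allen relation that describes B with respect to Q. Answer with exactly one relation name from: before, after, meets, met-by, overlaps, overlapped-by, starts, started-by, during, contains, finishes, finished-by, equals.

before

B = [44, 141]; Q = [237, 268].
Compare endpoints: B.start < Q.start, B.start < Q.end, B.end < Q.start, B.end < Q.end.
That pattern is 'before'.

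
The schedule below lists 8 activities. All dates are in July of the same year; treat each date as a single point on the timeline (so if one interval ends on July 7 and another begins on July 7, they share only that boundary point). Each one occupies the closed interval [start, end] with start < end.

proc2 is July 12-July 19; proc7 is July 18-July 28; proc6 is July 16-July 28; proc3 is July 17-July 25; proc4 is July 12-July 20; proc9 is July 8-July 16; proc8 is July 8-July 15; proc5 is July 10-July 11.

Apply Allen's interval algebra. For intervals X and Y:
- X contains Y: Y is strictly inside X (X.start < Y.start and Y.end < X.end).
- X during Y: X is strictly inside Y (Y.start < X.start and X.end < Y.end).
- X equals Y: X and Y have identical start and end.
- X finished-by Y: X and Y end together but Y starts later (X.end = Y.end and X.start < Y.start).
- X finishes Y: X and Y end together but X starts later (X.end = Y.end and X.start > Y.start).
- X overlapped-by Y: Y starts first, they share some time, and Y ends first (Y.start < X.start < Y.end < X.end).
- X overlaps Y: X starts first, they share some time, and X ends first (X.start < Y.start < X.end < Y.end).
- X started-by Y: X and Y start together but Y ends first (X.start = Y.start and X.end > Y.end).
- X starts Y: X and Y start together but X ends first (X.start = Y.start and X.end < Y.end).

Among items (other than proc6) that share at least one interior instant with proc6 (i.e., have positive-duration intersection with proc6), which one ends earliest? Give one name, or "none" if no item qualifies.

Target proc6 = [July 16, July 28].
proc2 [July 12, July 19] → overlaps → candidate.
proc3 [July 17, July 25] → during → candidate.
proc4 [July 12, July 20] → overlaps → candidate.
proc5 [July 10, July 11] → before → excluded.
proc7 [July 18, July 28] → finishes → candidate.
proc8 [July 8, July 15] → before → excluded.
proc9 [July 8, July 16] → meets → excluded.
Among candidates, earliest end is July 19 → proc2.

proc2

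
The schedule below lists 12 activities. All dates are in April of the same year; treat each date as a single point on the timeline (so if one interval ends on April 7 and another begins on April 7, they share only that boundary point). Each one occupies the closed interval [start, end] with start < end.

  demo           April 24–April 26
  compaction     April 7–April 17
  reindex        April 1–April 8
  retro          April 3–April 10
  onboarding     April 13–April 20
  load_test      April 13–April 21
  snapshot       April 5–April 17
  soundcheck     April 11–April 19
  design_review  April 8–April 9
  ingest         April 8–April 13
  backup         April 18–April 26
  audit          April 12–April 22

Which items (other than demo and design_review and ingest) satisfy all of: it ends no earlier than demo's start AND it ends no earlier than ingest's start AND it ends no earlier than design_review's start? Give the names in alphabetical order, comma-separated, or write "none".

backup

Conditions: its end is no earlier than demo's start (X.end >= April 24) AND its end is no earlier than ingest's start (X.end >= April 8) AND its end is no earlier than design_review's start (X.end >= April 8).
audit: end April 22 >= April 24? ✗; end April 22 >= April 8? ✓; end April 22 >= April 8? ✓ → no.
backup: end April 26 >= April 24? ✓; end April 26 >= April 8? ✓; end April 26 >= April 8? ✓ → yes.
compaction: end April 17 >= April 24? ✗; end April 17 >= April 8? ✓; end April 17 >= April 8? ✓ → no.
load_test: end April 21 >= April 24? ✗; end April 21 >= April 8? ✓; end April 21 >= April 8? ✓ → no.
onboarding: end April 20 >= April 24? ✗; end April 20 >= April 8? ✓; end April 20 >= April 8? ✓ → no.
reindex: end April 8 >= April 24? ✗; end April 8 >= April 8? ✓; end April 8 >= April 8? ✓ → no.
retro: end April 10 >= April 24? ✗; end April 10 >= April 8? ✓; end April 10 >= April 8? ✓ → no.
snapshot: end April 17 >= April 24? ✗; end April 17 >= April 8? ✓; end April 17 >= April 8? ✓ → no.
soundcheck: end April 19 >= April 24? ✗; end April 19 >= April 8? ✓; end April 19 >= April 8? ✓ → no.
Result: backup.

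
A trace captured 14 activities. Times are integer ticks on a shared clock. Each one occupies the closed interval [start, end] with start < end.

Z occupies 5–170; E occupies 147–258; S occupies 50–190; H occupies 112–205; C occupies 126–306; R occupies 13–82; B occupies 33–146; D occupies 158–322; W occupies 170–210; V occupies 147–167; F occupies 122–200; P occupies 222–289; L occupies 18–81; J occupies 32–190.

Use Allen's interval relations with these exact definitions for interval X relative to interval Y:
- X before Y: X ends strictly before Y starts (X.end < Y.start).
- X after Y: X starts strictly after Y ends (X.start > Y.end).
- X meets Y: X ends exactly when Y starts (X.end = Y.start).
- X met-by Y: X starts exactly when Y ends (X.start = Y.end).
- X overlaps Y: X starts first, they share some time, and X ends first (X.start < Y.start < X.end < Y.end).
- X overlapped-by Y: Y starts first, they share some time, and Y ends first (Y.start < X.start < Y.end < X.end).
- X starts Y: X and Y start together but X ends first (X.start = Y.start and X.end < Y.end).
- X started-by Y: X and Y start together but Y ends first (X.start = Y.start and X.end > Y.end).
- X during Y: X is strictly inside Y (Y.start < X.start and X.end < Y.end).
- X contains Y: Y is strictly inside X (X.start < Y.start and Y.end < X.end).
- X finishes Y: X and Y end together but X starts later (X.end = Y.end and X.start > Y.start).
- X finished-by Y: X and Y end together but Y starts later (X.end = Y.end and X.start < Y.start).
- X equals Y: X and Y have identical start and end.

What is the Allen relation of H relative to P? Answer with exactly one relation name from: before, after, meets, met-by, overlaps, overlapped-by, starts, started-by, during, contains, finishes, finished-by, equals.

before

H = [112, 205]; P = [222, 289].
Compare endpoints: H.start < P.start, H.start < P.end, H.end < P.start, H.end < P.end.
That pattern is 'before'.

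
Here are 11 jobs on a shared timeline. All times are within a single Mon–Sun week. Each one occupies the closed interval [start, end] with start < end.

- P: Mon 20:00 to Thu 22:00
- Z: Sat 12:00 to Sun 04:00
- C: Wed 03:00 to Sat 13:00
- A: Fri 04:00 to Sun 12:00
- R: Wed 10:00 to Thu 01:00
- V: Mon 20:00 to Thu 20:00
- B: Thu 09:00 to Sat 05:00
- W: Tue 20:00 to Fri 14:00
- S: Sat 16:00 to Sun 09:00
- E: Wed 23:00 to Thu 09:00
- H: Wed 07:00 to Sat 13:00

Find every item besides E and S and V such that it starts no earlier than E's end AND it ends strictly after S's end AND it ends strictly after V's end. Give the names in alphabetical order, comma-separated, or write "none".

A

Conditions: its start is no earlier than E's end (X.start >= Thu 09:00) AND its end is strictly after S's end (X.end > Sun 09:00) AND its end is strictly after V's end (X.end > Thu 20:00).
A: start Fri 04:00 >= Thu 09:00? ✓; end Sun 12:00 > Sun 09:00? ✓; end Sun 12:00 > Thu 20:00? ✓ → yes.
B: start Thu 09:00 >= Thu 09:00? ✓; end Sat 05:00 > Sun 09:00? ✗; end Sat 05:00 > Thu 20:00? ✓ → no.
C: start Wed 03:00 >= Thu 09:00? ✗; end Sat 13:00 > Sun 09:00? ✗; end Sat 13:00 > Thu 20:00? ✓ → no.
H: start Wed 07:00 >= Thu 09:00? ✗; end Sat 13:00 > Sun 09:00? ✗; end Sat 13:00 > Thu 20:00? ✓ → no.
P: start Mon 20:00 >= Thu 09:00? ✗; end Thu 22:00 > Sun 09:00? ✗; end Thu 22:00 > Thu 20:00? ✓ → no.
R: start Wed 10:00 >= Thu 09:00? ✗; end Thu 01:00 > Sun 09:00? ✗; end Thu 01:00 > Thu 20:00? ✗ → no.
W: start Tue 20:00 >= Thu 09:00? ✗; end Fri 14:00 > Sun 09:00? ✗; end Fri 14:00 > Thu 20:00? ✓ → no.
Z: start Sat 12:00 >= Thu 09:00? ✓; end Sun 04:00 > Sun 09:00? ✗; end Sun 04:00 > Thu 20:00? ✓ → no.
Result: A.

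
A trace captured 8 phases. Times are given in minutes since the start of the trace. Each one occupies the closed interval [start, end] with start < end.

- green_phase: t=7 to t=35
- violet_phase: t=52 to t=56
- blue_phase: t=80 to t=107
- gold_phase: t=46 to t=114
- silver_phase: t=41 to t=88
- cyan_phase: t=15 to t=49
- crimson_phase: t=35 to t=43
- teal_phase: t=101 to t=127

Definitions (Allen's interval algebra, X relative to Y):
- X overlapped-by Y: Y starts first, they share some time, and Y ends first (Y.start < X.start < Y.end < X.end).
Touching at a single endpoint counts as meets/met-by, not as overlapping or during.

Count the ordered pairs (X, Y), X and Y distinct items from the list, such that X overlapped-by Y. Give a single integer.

8

Checking all 56 ordered pairs for relation 'overlapped-by'; matching pairs in alphabetical order:
(blue_phase, silver_phase): blue_phase overlapped-by silver_phase ✓
(cyan_phase, green_phase): cyan_phase overlapped-by green_phase ✓
(gold_phase, cyan_phase): gold_phase overlapped-by cyan_phase ✓
(gold_phase, silver_phase): gold_phase overlapped-by silver_phase ✓
(silver_phase, crimson_phase): silver_phase overlapped-by crimson_phase ✓
(silver_phase, cyan_phase): silver_phase overlapped-by cyan_phase ✓
(teal_phase, blue_phase): teal_phase overlapped-by blue_phase ✓
(teal_phase, gold_phase): teal_phase overlapped-by gold_phase ✓
Count: 8.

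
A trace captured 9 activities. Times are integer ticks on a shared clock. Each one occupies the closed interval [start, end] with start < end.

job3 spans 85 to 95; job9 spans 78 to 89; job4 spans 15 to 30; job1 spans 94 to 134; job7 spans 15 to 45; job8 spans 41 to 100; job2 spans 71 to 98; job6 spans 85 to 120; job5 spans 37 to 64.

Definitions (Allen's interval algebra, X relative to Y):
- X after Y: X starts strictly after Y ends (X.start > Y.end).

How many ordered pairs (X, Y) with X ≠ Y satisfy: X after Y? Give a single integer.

Checking all 72 ordered pairs for relation 'after'; matching pairs in alphabetical order:
(job1, job4): job1 after job4 ✓
(job1, job5): job1 after job5 ✓
(job1, job7): job1 after job7 ✓
(job1, job9): job1 after job9 ✓
(job2, job4): job2 after job4 ✓
(job2, job5): job2 after job5 ✓
(job2, job7): job2 after job7 ✓
(job3, job4): job3 after job4 ✓
(job3, job5): job3 after job5 ✓
(job3, job7): job3 after job7 ✓
(job5, job4): job5 after job4 ✓
(job6, job4): job6 after job4 ✓
(job6, job5): job6 after job5 ✓
(job6, job7): job6 after job7 ✓
(job8, job4): job8 after job4 ✓
(job9, job4): job9 after job4 ✓
(job9, job5): job9 after job5 ✓
(job9, job7): job9 after job7 ✓
Count: 18.

18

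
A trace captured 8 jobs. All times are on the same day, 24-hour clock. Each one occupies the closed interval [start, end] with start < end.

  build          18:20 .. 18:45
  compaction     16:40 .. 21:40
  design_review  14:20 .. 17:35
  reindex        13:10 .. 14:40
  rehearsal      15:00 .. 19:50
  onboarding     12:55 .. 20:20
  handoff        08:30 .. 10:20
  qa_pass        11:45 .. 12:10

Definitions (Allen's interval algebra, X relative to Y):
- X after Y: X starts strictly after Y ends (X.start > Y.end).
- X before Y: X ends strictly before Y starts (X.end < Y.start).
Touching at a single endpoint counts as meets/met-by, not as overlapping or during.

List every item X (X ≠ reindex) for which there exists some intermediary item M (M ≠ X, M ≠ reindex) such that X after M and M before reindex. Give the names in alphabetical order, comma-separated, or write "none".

Target reindex = [13:10, 14:40].
Intermediaries M with M before reindex: handoff, qa_pass.
Via handoff — items with X after handoff: build, compaction, design_review, onboarding, qa_pass, rehearsal.
Via qa_pass — items with X after qa_pass: build, compaction, design_review, onboarding, rehearsal.
Union: build, compaction, design_review, onboarding, qa_pass, rehearsal.

build, compaction, design_review, onboarding, qa_pass, rehearsal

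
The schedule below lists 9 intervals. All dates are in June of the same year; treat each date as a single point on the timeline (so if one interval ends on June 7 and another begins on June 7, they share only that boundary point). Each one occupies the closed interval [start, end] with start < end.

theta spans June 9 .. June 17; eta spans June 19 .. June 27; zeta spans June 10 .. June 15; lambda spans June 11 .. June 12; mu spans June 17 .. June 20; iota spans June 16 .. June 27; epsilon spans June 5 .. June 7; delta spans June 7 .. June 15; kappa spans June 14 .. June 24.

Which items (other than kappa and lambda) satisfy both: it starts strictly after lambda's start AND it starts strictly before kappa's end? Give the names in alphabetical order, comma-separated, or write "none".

eta, iota, mu

Conditions: its start is strictly after lambda's start (X.start > June 11) AND its start is strictly before kappa's end (X.start < June 24).
delta: start June 7 > June 11? ✗; start June 7 < June 24? ✓ → no.
epsilon: start June 5 > June 11? ✗; start June 5 < June 24? ✓ → no.
eta: start June 19 > June 11? ✓; start June 19 < June 24? ✓ → yes.
iota: start June 16 > June 11? ✓; start June 16 < June 24? ✓ → yes.
mu: start June 17 > June 11? ✓; start June 17 < June 24? ✓ → yes.
theta: start June 9 > June 11? ✗; start June 9 < June 24? ✓ → no.
zeta: start June 10 > June 11? ✗; start June 10 < June 24? ✓ → no.
Result: eta, iota, mu.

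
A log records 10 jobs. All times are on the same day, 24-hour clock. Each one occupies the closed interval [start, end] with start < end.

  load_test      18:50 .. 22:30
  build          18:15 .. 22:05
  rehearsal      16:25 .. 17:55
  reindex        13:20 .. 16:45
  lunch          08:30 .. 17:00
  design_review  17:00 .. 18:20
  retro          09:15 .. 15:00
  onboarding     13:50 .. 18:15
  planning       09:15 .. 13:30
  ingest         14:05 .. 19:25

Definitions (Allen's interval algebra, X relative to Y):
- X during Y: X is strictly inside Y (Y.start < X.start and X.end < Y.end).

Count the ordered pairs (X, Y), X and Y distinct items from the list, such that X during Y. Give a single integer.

6

Checking all 90 ordered pairs for relation 'during'; matching pairs in alphabetical order:
(design_review, ingest): design_review during ingest ✓
(planning, lunch): planning during lunch ✓
(rehearsal, ingest): rehearsal during ingest ✓
(rehearsal, onboarding): rehearsal during onboarding ✓
(reindex, lunch): reindex during lunch ✓
(retro, lunch): retro during lunch ✓
Count: 6.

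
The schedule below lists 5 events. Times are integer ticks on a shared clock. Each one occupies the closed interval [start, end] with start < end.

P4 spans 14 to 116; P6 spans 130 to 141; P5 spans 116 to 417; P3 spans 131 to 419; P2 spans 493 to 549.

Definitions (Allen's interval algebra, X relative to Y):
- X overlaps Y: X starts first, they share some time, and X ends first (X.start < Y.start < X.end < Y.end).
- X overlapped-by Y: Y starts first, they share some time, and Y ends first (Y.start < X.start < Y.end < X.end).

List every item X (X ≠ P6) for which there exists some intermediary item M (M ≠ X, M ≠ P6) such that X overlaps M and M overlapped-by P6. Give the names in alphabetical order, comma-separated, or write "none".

Target P6 = [130, 141].
Intermediaries M with M overlapped-by P6: P3.
Via P3 — items with X overlaps P3: P5.
Union: P5.

P5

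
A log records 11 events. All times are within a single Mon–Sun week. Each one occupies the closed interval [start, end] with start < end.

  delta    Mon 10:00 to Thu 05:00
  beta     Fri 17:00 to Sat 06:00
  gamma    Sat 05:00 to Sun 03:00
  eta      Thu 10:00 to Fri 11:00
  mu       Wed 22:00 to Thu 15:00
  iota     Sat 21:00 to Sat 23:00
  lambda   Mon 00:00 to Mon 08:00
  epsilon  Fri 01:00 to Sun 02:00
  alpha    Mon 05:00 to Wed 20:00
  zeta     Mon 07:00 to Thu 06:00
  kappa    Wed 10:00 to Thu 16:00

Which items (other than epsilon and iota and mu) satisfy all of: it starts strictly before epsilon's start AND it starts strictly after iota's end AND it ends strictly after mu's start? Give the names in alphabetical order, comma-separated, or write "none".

none

Conditions: its start is strictly before epsilon's start (X.start < Fri 01:00) AND its start is strictly after iota's end (X.start > Sat 23:00) AND its end is strictly after mu's start (X.end > Wed 22:00).
alpha: start Mon 05:00 < Fri 01:00? ✓; start Mon 05:00 > Sat 23:00? ✗; end Wed 20:00 > Wed 22:00? ✗ → no.
beta: start Fri 17:00 < Fri 01:00? ✗; start Fri 17:00 > Sat 23:00? ✗; end Sat 06:00 > Wed 22:00? ✓ → no.
delta: start Mon 10:00 < Fri 01:00? ✓; start Mon 10:00 > Sat 23:00? ✗; end Thu 05:00 > Wed 22:00? ✓ → no.
eta: start Thu 10:00 < Fri 01:00? ✓; start Thu 10:00 > Sat 23:00? ✗; end Fri 11:00 > Wed 22:00? ✓ → no.
gamma: start Sat 05:00 < Fri 01:00? ✗; start Sat 05:00 > Sat 23:00? ✗; end Sun 03:00 > Wed 22:00? ✓ → no.
kappa: start Wed 10:00 < Fri 01:00? ✓; start Wed 10:00 > Sat 23:00? ✗; end Thu 16:00 > Wed 22:00? ✓ → no.
lambda: start Mon 00:00 < Fri 01:00? ✓; start Mon 00:00 > Sat 23:00? ✗; end Mon 08:00 > Wed 22:00? ✗ → no.
zeta: start Mon 07:00 < Fri 01:00? ✓; start Mon 07:00 > Sat 23:00? ✗; end Thu 06:00 > Wed 22:00? ✓ → no.
Result: none.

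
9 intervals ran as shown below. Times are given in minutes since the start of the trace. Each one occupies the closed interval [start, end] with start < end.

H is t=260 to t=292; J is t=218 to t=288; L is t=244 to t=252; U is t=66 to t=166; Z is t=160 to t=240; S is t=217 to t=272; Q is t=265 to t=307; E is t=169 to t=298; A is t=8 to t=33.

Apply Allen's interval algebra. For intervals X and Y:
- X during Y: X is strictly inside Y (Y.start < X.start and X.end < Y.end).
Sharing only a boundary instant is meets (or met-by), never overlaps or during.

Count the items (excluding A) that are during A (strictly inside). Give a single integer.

0

Target A = [t=8, t=33].
E [t=169, t=298] → after → no.
H [t=260, t=292] → after → no.
J [t=218, t=288] → after → no.
L [t=244, t=252] → after → no.
Q [t=265, t=307] → after → no.
S [t=217, t=272] → after → no.
U [t=66, t=166] → after → no.
Z [t=160, t=240] → after → no.
Total: 0.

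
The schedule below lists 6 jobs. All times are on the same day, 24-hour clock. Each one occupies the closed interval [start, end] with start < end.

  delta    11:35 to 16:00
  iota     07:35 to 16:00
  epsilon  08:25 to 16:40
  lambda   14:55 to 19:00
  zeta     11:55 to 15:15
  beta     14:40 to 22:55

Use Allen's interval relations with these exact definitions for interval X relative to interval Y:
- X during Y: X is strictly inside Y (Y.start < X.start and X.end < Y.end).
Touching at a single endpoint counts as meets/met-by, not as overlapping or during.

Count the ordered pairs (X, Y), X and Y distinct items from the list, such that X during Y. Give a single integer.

5

Checking all 30 ordered pairs for relation 'during'; matching pairs in alphabetical order:
(delta, epsilon): delta during epsilon ✓
(lambda, beta): lambda during beta ✓
(zeta, delta): zeta during delta ✓
(zeta, epsilon): zeta during epsilon ✓
(zeta, iota): zeta during iota ✓
Count: 5.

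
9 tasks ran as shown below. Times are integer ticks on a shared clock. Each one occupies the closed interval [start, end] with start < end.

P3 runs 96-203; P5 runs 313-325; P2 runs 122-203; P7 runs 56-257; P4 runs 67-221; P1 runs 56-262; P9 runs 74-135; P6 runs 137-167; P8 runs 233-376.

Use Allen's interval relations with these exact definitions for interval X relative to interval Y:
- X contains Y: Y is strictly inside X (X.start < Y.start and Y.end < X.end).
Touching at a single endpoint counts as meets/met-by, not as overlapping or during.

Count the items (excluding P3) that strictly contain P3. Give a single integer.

3

Target P3 = [96, 203].
P1 [56, 262] → contains → counts.
P2 [122, 203] → finishes → no.
P4 [67, 221] → contains → counts.
P5 [313, 325] → after → no.
P6 [137, 167] → during → no.
P7 [56, 257] → contains → counts.
P8 [233, 376] → after → no.
P9 [74, 135] → overlaps → no.
Total: 3.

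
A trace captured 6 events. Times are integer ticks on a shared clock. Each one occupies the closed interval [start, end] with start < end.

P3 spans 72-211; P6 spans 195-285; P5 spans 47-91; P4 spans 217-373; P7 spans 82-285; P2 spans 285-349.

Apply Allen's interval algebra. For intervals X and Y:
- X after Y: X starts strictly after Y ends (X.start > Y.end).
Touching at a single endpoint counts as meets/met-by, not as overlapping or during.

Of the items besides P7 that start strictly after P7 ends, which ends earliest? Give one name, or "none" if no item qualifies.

none

Target P7 = [82, 285].
P2 [285, 349] → met-by → excluded.
P3 [72, 211] → overlaps → excluded.
P4 [217, 373] → overlapped-by → excluded.
P5 [47, 91] → overlaps → excluded.
P6 [195, 285] → finishes → excluded.
No candidates → none.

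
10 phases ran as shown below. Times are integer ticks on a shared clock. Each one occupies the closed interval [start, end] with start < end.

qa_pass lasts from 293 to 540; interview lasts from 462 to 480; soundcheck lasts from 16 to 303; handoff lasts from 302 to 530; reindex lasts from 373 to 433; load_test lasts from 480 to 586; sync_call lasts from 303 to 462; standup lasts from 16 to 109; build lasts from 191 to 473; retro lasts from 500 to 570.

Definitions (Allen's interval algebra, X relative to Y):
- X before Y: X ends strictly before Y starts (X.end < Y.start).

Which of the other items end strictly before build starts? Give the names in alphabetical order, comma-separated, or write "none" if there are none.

standup

Target build = [191, 473].
handoff [302, 530] → overlapped-by → no.
interview [462, 480] → overlapped-by → no.
load_test [480, 586] → after → no.
qa_pass [293, 540] → overlapped-by → no.
reindex [373, 433] → during → no.
retro [500, 570] → after → no.
soundcheck [16, 303] → overlaps → no.
standup [16, 109] → before → yes.
sync_call [303, 462] → during → no.
Result: standup.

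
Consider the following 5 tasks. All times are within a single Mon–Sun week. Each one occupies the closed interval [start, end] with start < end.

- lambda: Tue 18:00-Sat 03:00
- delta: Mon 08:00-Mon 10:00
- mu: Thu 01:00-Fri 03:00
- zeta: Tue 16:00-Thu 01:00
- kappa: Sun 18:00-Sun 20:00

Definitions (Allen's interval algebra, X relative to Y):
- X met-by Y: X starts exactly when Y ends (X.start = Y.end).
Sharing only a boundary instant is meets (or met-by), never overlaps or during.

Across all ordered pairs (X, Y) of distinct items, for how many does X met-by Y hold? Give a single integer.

1

Checking all 20 ordered pairs for relation 'met-by'; matching pairs in alphabetical order:
(mu, zeta): mu met-by zeta ✓
Count: 1.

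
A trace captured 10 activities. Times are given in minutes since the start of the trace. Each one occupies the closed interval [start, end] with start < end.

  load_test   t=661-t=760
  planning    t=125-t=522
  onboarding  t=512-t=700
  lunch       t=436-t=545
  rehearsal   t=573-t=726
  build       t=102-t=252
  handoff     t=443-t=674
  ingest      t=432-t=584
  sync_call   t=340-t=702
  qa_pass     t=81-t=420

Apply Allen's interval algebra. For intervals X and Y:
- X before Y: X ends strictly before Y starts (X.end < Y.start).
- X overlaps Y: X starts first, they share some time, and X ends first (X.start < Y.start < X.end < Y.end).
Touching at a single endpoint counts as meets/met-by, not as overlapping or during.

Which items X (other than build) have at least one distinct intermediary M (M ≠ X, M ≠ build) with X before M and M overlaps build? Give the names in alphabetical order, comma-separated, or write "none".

Target build = [t=102, t=252].
Intermediaries M with M overlaps build: none.
Union: none.

none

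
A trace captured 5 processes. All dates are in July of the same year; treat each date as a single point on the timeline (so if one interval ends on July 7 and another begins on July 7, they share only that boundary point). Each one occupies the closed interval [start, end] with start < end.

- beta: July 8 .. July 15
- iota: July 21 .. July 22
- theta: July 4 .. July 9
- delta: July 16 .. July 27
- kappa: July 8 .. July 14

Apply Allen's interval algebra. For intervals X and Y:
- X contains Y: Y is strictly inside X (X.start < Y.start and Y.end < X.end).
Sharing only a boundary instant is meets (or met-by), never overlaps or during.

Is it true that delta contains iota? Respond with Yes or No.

delta = [July 16, July 27], iota = [July 21, July 22].
Actual relation of delta to iota: contains.
Asked whether 'contains' holds → Yes.

Yes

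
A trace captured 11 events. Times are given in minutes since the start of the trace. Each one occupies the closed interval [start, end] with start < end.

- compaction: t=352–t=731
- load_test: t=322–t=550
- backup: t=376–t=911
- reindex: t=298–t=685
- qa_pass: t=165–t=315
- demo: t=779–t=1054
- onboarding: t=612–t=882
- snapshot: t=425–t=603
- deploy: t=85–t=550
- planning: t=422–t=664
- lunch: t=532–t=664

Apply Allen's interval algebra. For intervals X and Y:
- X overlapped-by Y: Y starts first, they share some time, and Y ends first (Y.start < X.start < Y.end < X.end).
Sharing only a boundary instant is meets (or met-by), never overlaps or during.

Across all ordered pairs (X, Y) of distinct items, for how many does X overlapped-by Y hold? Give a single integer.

22

Checking all 110 ordered pairs for relation 'overlapped-by'; matching pairs in alphabetical order:
(backup, compaction): backup overlapped-by compaction ✓
(backup, deploy): backup overlapped-by deploy ✓
(backup, load_test): backup overlapped-by load_test ✓
(backup, reindex): backup overlapped-by reindex ✓
(compaction, deploy): compaction overlapped-by deploy ✓
(compaction, load_test): compaction overlapped-by load_test ✓
(compaction, reindex): compaction overlapped-by reindex ✓
(demo, backup): demo overlapped-by backup ✓
(demo, onboarding): demo overlapped-by onboarding ✓
(lunch, deploy): lunch overlapped-by deploy ✓
(lunch, load_test): lunch overlapped-by load_test ✓
(lunch, snapshot): lunch overlapped-by snapshot ✓
(onboarding, compaction): onboarding overlapped-by compaction ✓
(onboarding, lunch): onboarding overlapped-by lunch ✓
(onboarding, planning): onboarding overlapped-by planning ✓
(onboarding, reindex): onboarding overlapped-by reindex ✓
(planning, deploy): planning overlapped-by deploy ✓
(planning, load_test): planning overlapped-by load_test ✓
(reindex, deploy): reindex overlapped-by deploy ✓
(reindex, qa_pass): reindex overlapped-by qa_pass ✓
(snapshot, deploy): snapshot overlapped-by deploy ✓
(snapshot, load_test): snapshot overlapped-by load_test ✓
Count: 22.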